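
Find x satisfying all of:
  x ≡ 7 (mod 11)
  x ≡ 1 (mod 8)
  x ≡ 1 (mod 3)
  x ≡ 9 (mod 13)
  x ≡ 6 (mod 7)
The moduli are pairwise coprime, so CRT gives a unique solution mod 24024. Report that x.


Product of moduli M = 11 · 8 · 3 · 13 · 7 = 24024.
Merge one congruence at a time:
  Start: x ≡ 7 (mod 11).
  Combine with x ≡ 1 (mod 8); new modulus lcm = 88.
    Write x = 7 + 11·t and substitute into x ≡ 1 (mod 8): 11·t ≡ 1 − 7 = -6 (mod 8).
    Reduce coefficients mod 8: 3·t ≡ 2 (mod 8).
    The inverse of 3 mod 8 is 3 (since 3·3 = 9 = 1·8 + 1), so t ≡ 3·2 = 6 ≡ 6 (mod 8).
    Then x = 7 + 11·6 = 73, valid modulo lcm(11, 8) = 88: x ≡ 73 (mod 88).
  Combine with x ≡ 1 (mod 3); new modulus lcm = 264.
    Write x = 73 + 88·t and substitute into x ≡ 1 (mod 3): 88·t ≡ 1 − 73 = -72 (mod 3).
    Reduce coefficients mod 3: 1·t ≡ 0 (mod 3).
    So t ≡ 0 (mod 3).
    Then x = 73 + 88·0 = 73, valid modulo lcm(88, 3) = 264: x ≡ 73 (mod 264).
  Combine with x ≡ 9 (mod 13); new modulus lcm = 3432.
    Write x = 73 + 264·t and substitute into x ≡ 9 (mod 13): 264·t ≡ 9 − 73 = -64 (mod 13).
    Reduce coefficients mod 13: 4·t ≡ 1 (mod 13).
    The inverse of 4 mod 13 is 10 (since 4·10 = 40 = 3·13 + 1), so t ≡ 10·1 = 10 ≡ 10 (mod 13).
    Then x = 73 + 264·10 = 2713, valid modulo lcm(264, 13) = 3432: x ≡ 2713 (mod 3432).
  Combine with x ≡ 6 (mod 7); new modulus lcm = 24024.
    Write x = 2713 + 3432·t and substitute into x ≡ 6 (mod 7): 3432·t ≡ 6 − 2713 = -2707 (mod 7).
    Reduce coefficients mod 7: 2·t ≡ 2 (mod 7).
    The inverse of 2 mod 7 is 4 (since 2·4 = 8 = 1·7 + 1), so t ≡ 4·2 = 8 ≡ 1 (mod 7).
    Then x = 2713 + 3432·1 = 6145, valid modulo lcm(3432, 7) = 24024: x ≡ 6145 (mod 24024).
Verify against each original: 6145 mod 11 = 7, 6145 mod 8 = 1, 6145 mod 3 = 1, 6145 mod 13 = 9, 6145 mod 7 = 6.

x ≡ 6145 (mod 24024).


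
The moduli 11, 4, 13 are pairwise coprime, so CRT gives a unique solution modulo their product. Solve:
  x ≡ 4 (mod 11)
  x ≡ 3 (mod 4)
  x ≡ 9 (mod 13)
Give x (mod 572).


Moduli 11, 4, 13 are pairwise coprime; by CRT there is a unique solution modulo M = 11 · 4 · 13 = 572.
Solve pairwise, accumulating the modulus:
  Start with x ≡ 4 (mod 11).
  Combine with x ≡ 3 (mod 4): since gcd(11, 4) = 1, we get a unique residue mod 44.
    Write x = 4 + 11·t and substitute into x ≡ 3 (mod 4): 11·t ≡ 3 − 4 = -1 (mod 4).
    Reduce coefficients mod 4: 3·t ≡ 3 (mod 4).
    The inverse of 3 mod 4 is 3 (since 3·3 = 9 = 2·4 + 1), so t ≡ 3·3 = 9 ≡ 1 (mod 4).
    Then x = 4 + 11·1 = 15, valid modulo lcm(11, 4) = 44: x ≡ 15 (mod 44).
  Combine with x ≡ 9 (mod 13): since gcd(44, 13) = 1, we get a unique residue mod 572.
    Write x = 15 + 44·t and substitute into x ≡ 9 (mod 13): 44·t ≡ 9 − 15 = -6 (mod 13).
    Reduce coefficients mod 13: 5·t ≡ 7 (mod 13).
    The inverse of 5 mod 13 is 8 (since 5·8 = 40 = 3·13 + 1), so t ≡ 8·7 = 56 ≡ 4 (mod 13).
    Then x = 15 + 44·4 = 191, valid modulo lcm(44, 13) = 572: x ≡ 191 (mod 572).
Verify: 191 mod 11 = 4 ✓, 191 mod 4 = 3 ✓, 191 mod 13 = 9 ✓.

x ≡ 191 (mod 572).


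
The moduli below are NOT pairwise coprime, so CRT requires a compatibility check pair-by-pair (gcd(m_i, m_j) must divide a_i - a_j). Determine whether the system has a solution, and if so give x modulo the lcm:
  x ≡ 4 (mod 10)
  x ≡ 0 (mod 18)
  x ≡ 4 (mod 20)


Moduli 10, 18, 20 are not pairwise coprime, so CRT works modulo lcm(m_i) when all pairwise compatibility conditions hold.
Pairwise compatibility: gcd(m_i, m_j) must divide a_i - a_j for every pair.
Merge one congruence at a time:
  Start: x ≡ 4 (mod 10).
  Combine with x ≡ 0 (mod 18): gcd(10, 18) = 2; 0 - 4 = -4, which IS divisible by 2, so compatible.
    Write x = 4 + 10·t and substitute into x ≡ 0 (mod 18): 10·t ≡ 0 − 4 = -4 (mod 18).
    Divide the congruence (and modulus) by g = 2: 5·t ≡ -2 (mod 9).
    Reduce coefficients mod 9: 5·t ≡ 7 (mod 9).
    The inverse of 5 mod 9 is 2 (since 5·2 = 10 = 1·9 + 1), so t ≡ 2·7 = 14 ≡ 5 (mod 9).
    Then x = 4 + 10·5 = 54, valid modulo lcm(10, 18) = 90: x ≡ 54 (mod 90).
  Combine with x ≡ 4 (mod 20): gcd(90, 20) = 10; 4 - 54 = -50, which IS divisible by 10, so compatible.
    Write x = 54 + 90·t and substitute into x ≡ 4 (mod 20): 90·t ≡ 4 − 54 = -50 (mod 20).
    Divide the congruence (and modulus) by g = 10: 9·t ≡ -5 (mod 2).
    Reduce coefficients mod 2: 1·t ≡ 1 (mod 2).
    So t ≡ 1 (mod 2).
    Then x = 54 + 90·1 = 144, valid modulo lcm(90, 20) = 180: x ≡ 144 (mod 180).
Verify: 144 mod 10 = 4, 144 mod 18 = 0, 144 mod 20 = 4.

x ≡ 144 (mod 180).


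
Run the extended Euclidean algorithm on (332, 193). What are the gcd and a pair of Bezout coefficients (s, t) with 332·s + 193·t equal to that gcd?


Euclidean algorithm on (332, 193) — divide until remainder is 0:
  332 = 1 · 193 + 139
  193 = 1 · 139 + 54
  139 = 2 · 54 + 31
  54 = 1 · 31 + 23
  31 = 1 · 23 + 8
  23 = 2 · 8 + 7
  8 = 1 · 7 + 1
  7 = 7 · 1 + 0
gcd(332, 193) = 1.
Track Bezout coefficients alongside the remainders: start with r₀ = 332 = a·1 + b·0 (s = 1, t = 0) and r₁ = 193 = a·0 + b·1 (s = 0, t = 1); each new remainder r_{k+1} = r_{k-1} − q_k·r_k inherits s_{k+1} = s_{k-1} − q_k·s_k, t_{k+1} = t_{k-1} − q_k·t_k, so r_k = a·s_k + b·t_k at every step:
  q = 1: r = 139, s = 1 − 1·0 = 1, t = 0 − 1·1 = -1  (check: 332·1 + 193·(-1) = 139)
  q = 1: r = 54, s = 0 − 1·1 = -1, t = 1 − 1·(-1) = 2  (check: 332·(-1) + 193·2 = 54)
  q = 2: r = 31, s = 1 − 2·(-1) = 3, t = -1 − 2·2 = -5  (check: 332·3 + 193·(-5) = 31)
  q = 1: r = 23, s = -1 − 1·3 = -4, t = 2 − 1·(-5) = 7  (check: 332·(-4) + 193·7 = 23)
  q = 1: r = 8, s = 3 − 1·(-4) = 7, t = -5 − 1·7 = -12  (check: 332·7 + 193·(-12) = 8)
  q = 2: r = 7, s = -4 − 2·7 = -18, t = 7 − 2·(-12) = 31  (check: 332·(-18) + 193·31 = 7)
  q = 1: r = 1, s = 7 − 1·(-18) = 25, t = -12 − 1·31 = -43  (check: 332·25 + 193·(-43) = 1)
The row with r = 1 (the gcd) gives the Bezout coefficients s = 25, t = -43.
Result: 332 · (25) + 193 · (-43) = 1.

gcd(332, 193) = 1; s = 25, t = -43 (check: 332·25 + 193·(-43) = 1).


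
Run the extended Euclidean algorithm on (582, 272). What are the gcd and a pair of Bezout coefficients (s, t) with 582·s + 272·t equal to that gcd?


Euclidean algorithm on (582, 272) — divide until remainder is 0:
  582 = 2 · 272 + 38
  272 = 7 · 38 + 6
  38 = 6 · 6 + 2
  6 = 3 · 2 + 0
gcd(582, 272) = 2.
Track Bezout coefficients alongside the remainders: start with r₀ = 582 = a·1 + b·0 (s = 1, t = 0) and r₁ = 272 = a·0 + b·1 (s = 0, t = 1); each new remainder r_{k+1} = r_{k-1} − q_k·r_k inherits s_{k+1} = s_{k-1} − q_k·s_k, t_{k+1} = t_{k-1} − q_k·t_k, so r_k = a·s_k + b·t_k at every step:
  q = 2: r = 38, s = 1 − 2·0 = 1, t = 0 − 2·1 = -2  (check: 582·1 + 272·(-2) = 38)
  q = 7: r = 6, s = 0 − 7·1 = -7, t = 1 − 7·(-2) = 15  (check: 582·(-7) + 272·15 = 6)
  q = 6: r = 2, s = 1 − 6·(-7) = 43, t = -2 − 6·15 = -92  (check: 582·43 + 272·(-92) = 2)
The row with r = 2 (the gcd) gives the Bezout coefficients s = 43, t = -92.
Result: 582 · (43) + 272 · (-92) = 2.

gcd(582, 272) = 2; s = 43, t = -92 (check: 582·43 + 272·(-92) = 2).


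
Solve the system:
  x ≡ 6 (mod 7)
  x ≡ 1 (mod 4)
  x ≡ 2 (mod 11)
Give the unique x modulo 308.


Moduli 7, 4, 11 are pairwise coprime; by CRT there is a unique solution modulo M = 7 · 4 · 11 = 308.
Solve pairwise, accumulating the modulus:
  Start with x ≡ 6 (mod 7).
  Combine with x ≡ 1 (mod 4): since gcd(7, 4) = 1, we get a unique residue mod 28.
    Write x = 6 + 7·t and substitute into x ≡ 1 (mod 4): 7·t ≡ 1 − 6 = -5 (mod 4).
    Reduce coefficients mod 4: 3·t ≡ 3 (mod 4).
    The inverse of 3 mod 4 is 3 (since 3·3 = 9 = 2·4 + 1), so t ≡ 3·3 = 9 ≡ 1 (mod 4).
    Then x = 6 + 7·1 = 13, valid modulo lcm(7, 4) = 28: x ≡ 13 (mod 28).
  Combine with x ≡ 2 (mod 11): since gcd(28, 11) = 1, we get a unique residue mod 308.
    Write x = 13 + 28·t and substitute into x ≡ 2 (mod 11): 28·t ≡ 2 − 13 = -11 (mod 11).
    Reduce coefficients mod 11: 6·t ≡ 0 (mod 11).
    The inverse of 6 mod 11 is 2 (since 6·2 = 12 = 1·11 + 1), so t ≡ 2·0 = 0 ≡ 0 (mod 11).
    Then x = 13 + 28·0 = 13, valid modulo lcm(28, 11) = 308: x ≡ 13 (mod 308).
Verify: 13 mod 7 = 6 ✓, 13 mod 4 = 1 ✓, 13 mod 11 = 2 ✓.

x ≡ 13 (mod 308).


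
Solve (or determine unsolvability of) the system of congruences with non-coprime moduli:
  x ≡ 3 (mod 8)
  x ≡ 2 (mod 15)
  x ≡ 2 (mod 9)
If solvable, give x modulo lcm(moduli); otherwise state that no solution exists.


Moduli 8, 15, 9 are not pairwise coprime, so CRT works modulo lcm(m_i) when all pairwise compatibility conditions hold.
Pairwise compatibility: gcd(m_i, m_j) must divide a_i - a_j for every pair.
Merge one congruence at a time:
  Start: x ≡ 3 (mod 8).
  Combine with x ≡ 2 (mod 15): gcd(8, 15) = 1; 2 - 3 = -1, which IS divisible by 1, so compatible.
    Write x = 3 + 8·t and substitute into x ≡ 2 (mod 15): 8·t ≡ 2 − 3 = -1 (mod 15).
    Reduce coefficients mod 15: 8·t ≡ 14 (mod 15).
    The inverse of 8 mod 15 is 2 (since 8·2 = 16 = 1·15 + 1), so t ≡ 2·14 = 28 ≡ 13 (mod 15).
    Then x = 3 + 8·13 = 107, valid modulo lcm(8, 15) = 120: x ≡ 107 (mod 120).
  Combine with x ≡ 2 (mod 9): gcd(120, 9) = 3; 2 - 107 = -105, which IS divisible by 3, so compatible.
    Write x = 107 + 120·t and substitute into x ≡ 2 (mod 9): 120·t ≡ 2 − 107 = -105 (mod 9).
    Divide the congruence (and modulus) by g = 3: 40·t ≡ -35 (mod 3).
    Reduce coefficients mod 3: 1·t ≡ 1 (mod 3).
    So t ≡ 1 (mod 3).
    Then x = 107 + 120·1 = 227, valid modulo lcm(120, 9) = 360: x ≡ 227 (mod 360).
Verify: 227 mod 8 = 3, 227 mod 15 = 2, 227 mod 9 = 2.

x ≡ 227 (mod 360).


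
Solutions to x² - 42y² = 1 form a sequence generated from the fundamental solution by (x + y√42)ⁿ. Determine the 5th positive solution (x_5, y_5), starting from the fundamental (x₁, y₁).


Step 1: Find the fundamental solution (x₁, y₁) of x² - 42y² = 1.
  Expand √42 as a continued fraction. a₀ = ⌊√42⌋ = 6; iterate m_{k+1} = d_k·a_k − m_k, d_{k+1} = (42 − m_{k+1}²)/d_k, a_{k+1} = ⌊(a₀ + m_{k+1})/d_{k+1}⌋ (starting m₀ = 0, d₀ = 1), with convergents p_k = a_k·p_{k-1} + p_{k-2}, q_k = a_k·q_{k-1} + q_{k-2} (p₋₁ = 1, q₋₁ = 0):
  k = 0: a₀ = 6; p₀/q₀ = 6/1; p₀² − 42·q₀² = 36 − 42 = -6.
  k = 1: m = 6, d = 6, a = ⌊(6 + 6)/6⌋ = 2; p/q = (2·6 + 1)/(2·1 + 0) = 13/2; p² − 42·q² = 169 − 168 = 1.
  The first convergent with p² − 42·q² = 1 gives the fundamental solution (x₁, y₁) = (13, 2).
Step 2: Apply the recurrence (x_{n+1}, y_{n+1}) = (x₁x_n + 42y₁y_n, x₁y_n + y₁x_n) repeatedly.
  From (x_1, y_1) = (13, 2): x_2 = 13·13 + 42·2·2 = 337; y_2 = 13·2 + 2·13 = 52.
  From (x_2, y_2) = (337, 52): x_3 = 13·337 + 42·2·52 = 8749; y_3 = 13·52 + 2·337 = 1350.
  From (x_3, y_3) = (8749, 1350): x_4 = 13·8749 + 42·2·1350 = 227137; y_4 = 13·1350 + 2·8749 = 35048.
  From (x_4, y_4) = (227137, 35048): x_5 = 13·227137 + 42·2·35048 = 5896813; y_5 = 13·35048 + 2·227137 = 909898.
Step 3: Verify x_5² - 42·y_5² = 34772403556969 - 34772403556968 = 1 (should be 1). ✓

(x_1, y_1) = (13, 2); (x_5, y_5) = (5896813, 909898).


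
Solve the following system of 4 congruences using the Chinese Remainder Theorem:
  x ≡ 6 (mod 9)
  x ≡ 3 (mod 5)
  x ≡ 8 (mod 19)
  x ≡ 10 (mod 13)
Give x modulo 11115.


Product of moduli M = 9 · 5 · 19 · 13 = 11115.
Merge one congruence at a time:
  Start: x ≡ 6 (mod 9).
  Combine with x ≡ 3 (mod 5); new modulus lcm = 45.
    Write x = 6 + 9·t and substitute into x ≡ 3 (mod 5): 9·t ≡ 3 − 6 = -3 (mod 5).
    Reduce coefficients mod 5: 4·t ≡ 2 (mod 5).
    The inverse of 4 mod 5 is 4 (since 4·4 = 16 = 3·5 + 1), so t ≡ 4·2 = 8 ≡ 3 (mod 5).
    Then x = 6 + 9·3 = 33, valid modulo lcm(9, 5) = 45: x ≡ 33 (mod 45).
  Combine with x ≡ 8 (mod 19); new modulus lcm = 855.
    Write x = 33 + 45·t and substitute into x ≡ 8 (mod 19): 45·t ≡ 8 − 33 = -25 (mod 19).
    Reduce coefficients mod 19: 7·t ≡ 13 (mod 19).
    The inverse of 7 mod 19 is 11 (since 7·11 = 77 = 4·19 + 1), so t ≡ 11·13 = 143 ≡ 10 (mod 19).
    Then x = 33 + 45·10 = 483, valid modulo lcm(45, 19) = 855: x ≡ 483 (mod 855).
  Combine with x ≡ 10 (mod 13); new modulus lcm = 11115.
    Write x = 483 + 855·t and substitute into x ≡ 10 (mod 13): 855·t ≡ 10 − 483 = -473 (mod 13).
    Reduce coefficients mod 13: 10·t ≡ 8 (mod 13).
    The inverse of 10 mod 13 is 4 (since 10·4 = 40 = 3·13 + 1), so t ≡ 4·8 = 32 ≡ 6 (mod 13).
    Then x = 483 + 855·6 = 5613, valid modulo lcm(855, 13) = 11115: x ≡ 5613 (mod 11115).
Verify against each original: 5613 mod 9 = 6, 5613 mod 5 = 3, 5613 mod 19 = 8, 5613 mod 13 = 10.

x ≡ 5613 (mod 11115).


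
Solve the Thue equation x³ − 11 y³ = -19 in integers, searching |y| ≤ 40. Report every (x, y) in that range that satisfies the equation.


The equation is x³ - 11y³ = -19. For fixed y, x³ = 11·y³ − 19, so a solution requires the RHS to be a perfect cube.
Strategy: iterate y from -40 to 40, compute RHS = 11·y³ − 19, and check whether it is a (positive or negative) perfect cube.
Check small values of y:
  y = 0: RHS = -19 is not a perfect cube.
  y = 1: RHS = -8 = (-2)³ ⇒ x = -2 works.
  y = -1: RHS = -30 is not a perfect cube.
  y = 2: RHS = 69 is not a perfect cube.
  y = -2: RHS = -107 is not a perfect cube.
  y = 3: RHS = 278 is not a perfect cube.
  y = -3: RHS = -316 is not a perfect cube.
Continuing, at y = 9: RHS = 8000 = (20)³ ⇒ x = 20 works.
Searching the remaining y in |y| ≤ 40 finds no further solutions.
Collected solutions: (-2, 1), (20, 9).

Solutions (with |y| ≤ 40): (-2, 1), (20, 9).


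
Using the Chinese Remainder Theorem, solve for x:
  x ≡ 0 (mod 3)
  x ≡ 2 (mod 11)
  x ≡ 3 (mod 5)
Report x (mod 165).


Moduli 3, 11, 5 are pairwise coprime; by CRT there is a unique solution modulo M = 3 · 11 · 5 = 165.
Solve pairwise, accumulating the modulus:
  Start with x ≡ 0 (mod 3).
  Combine with x ≡ 2 (mod 11): since gcd(3, 11) = 1, we get a unique residue mod 33.
    Write x = 0 + 3·t and substitute into x ≡ 2 (mod 11): 3·t ≡ 2 − 0 = 2 (mod 11).
    The inverse of 3 mod 11 is 4 (since 3·4 = 12 = 1·11 + 1), so t ≡ 4·2 = 8 ≡ 8 (mod 11).
    Then x = 0 + 3·8 = 24, valid modulo lcm(3, 11) = 33: x ≡ 24 (mod 33).
  Combine with x ≡ 3 (mod 5): since gcd(33, 5) = 1, we get a unique residue mod 165.
    Write x = 24 + 33·t and substitute into x ≡ 3 (mod 5): 33·t ≡ 3 − 24 = -21 (mod 5).
    Reduce coefficients mod 5: 3·t ≡ 4 (mod 5).
    The inverse of 3 mod 5 is 2 (since 3·2 = 6 = 1·5 + 1), so t ≡ 2·4 = 8 ≡ 3 (mod 5).
    Then x = 24 + 33·3 = 123, valid modulo lcm(33, 5) = 165: x ≡ 123 (mod 165).
Verify: 123 mod 3 = 0 ✓, 123 mod 11 = 2 ✓, 123 mod 5 = 3 ✓.

x ≡ 123 (mod 165).


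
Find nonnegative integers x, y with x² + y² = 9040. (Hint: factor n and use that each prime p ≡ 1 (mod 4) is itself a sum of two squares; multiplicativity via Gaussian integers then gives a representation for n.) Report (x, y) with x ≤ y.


Step 1: Factor n = 9040 = 2^4 · 5 · 113.
Step 2: Check the mod-4 condition on each prime factor: 2 = 2 (special); 5 ≡ 1 (mod 4), exponent 1; 113 ≡ 1 (mod 4), exponent 1.
All primes ≡ 3 (mod 4) appear to even exponent (or don't appear), so by the two-squares theorem n IS expressible as a sum of two squares.
Step 3: Build a representation. Group n = k² · m with k = 4 and m = 5 · 113 = 565 (a product of primes ≡ 1 (mod 4)); a representation of m scales to one of n via (k·x)² + (k·y)² = k²(x² + y²). Each prime p ≡ 1 (mod 4) is itself a sum of two squares; find a² by testing p − a² for a perfect square:
  5: 5 − 1² = 4 = 2² ⇒ 5 = 1² + 2².
  113: 113 − 1² = 112, 113 − 2² = 109, 113 − 3² = 104, 113 − 4² = 97, 113 − 5² = 88, 113 − 6² = 77, 113 − 7² = 64 = 8² ⇒ 113 = 7² + 8².
  Combine using the Brahmagupta–Fibonacci identity (a² + b²)(c² + d²) = (ac − bd)² + (ad + bc)² = (ac + bd)² + (ad − bc)²:
  5 · 113 = 565: from (1² + 2²)(7² + 8²), take (1·7 − 2·8, 1·8 + 2·7) = (7 − 16, 8 + 14) = (-9, 22); dropping signs (only squares matter) gives (9, 22); check 9² + 22² = 81 + 484 = 565 ✓.
  Scale by k = 4: (4·9, 4·22) = (36, 88).
Step 4: Order so x ≤ y and verify: 36² + 88² = 1296 + 7744 = 9040 = n. ✓

n = 9040 = 36² + 88² (one valid representation with x ≤ y).


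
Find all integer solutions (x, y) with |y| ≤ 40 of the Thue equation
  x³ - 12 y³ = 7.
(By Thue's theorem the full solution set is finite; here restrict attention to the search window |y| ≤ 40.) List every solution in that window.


The equation is x³ - 12y³ = 7. For fixed y, x³ = 12·y³ + 7, so a solution requires the RHS to be a perfect cube.
Strategy: iterate y from -40 to 40, compute RHS = 12·y³ + 7, and check whether it is a (positive or negative) perfect cube.
Check small values of y:
  y = 0: RHS = 7 is not a perfect cube.
  y = 1: RHS = 19 is not a perfect cube.
  y = -1: RHS = -5 is not a perfect cube.
  y = 2: RHS = 103 is not a perfect cube.
  y = -2: RHS = -89 is not a perfect cube.
  y = 3: RHS = 331 is not a perfect cube.
  y = -3: RHS = -317 is not a perfect cube.
Continuing the search up to |y| = 40 finds no solutions either.
No (x, y) in the scanned range satisfies the equation.

No integer solutions with |y| ≤ 40.


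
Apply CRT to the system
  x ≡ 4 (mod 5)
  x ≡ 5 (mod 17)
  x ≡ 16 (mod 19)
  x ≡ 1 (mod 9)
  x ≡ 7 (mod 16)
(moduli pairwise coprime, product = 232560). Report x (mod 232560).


Product of moduli M = 5 · 17 · 19 · 9 · 16 = 232560.
Merge one congruence at a time:
  Start: x ≡ 4 (mod 5).
  Combine with x ≡ 5 (mod 17); new modulus lcm = 85.
    Write x = 4 + 5·t and substitute into x ≡ 5 (mod 17): 5·t ≡ 5 − 4 = 1 (mod 17).
    The inverse of 5 mod 17 is 7 (since 5·7 = 35 = 2·17 + 1), so t ≡ 7·1 = 7 ≡ 7 (mod 17).
    Then x = 4 + 5·7 = 39, valid modulo lcm(5, 17) = 85: x ≡ 39 (mod 85).
  Combine with x ≡ 16 (mod 19); new modulus lcm = 1615.
    Write x = 39 + 85·t and substitute into x ≡ 16 (mod 19): 85·t ≡ 16 − 39 = -23 (mod 19).
    Reduce coefficients mod 19: 9·t ≡ 15 (mod 19).
    The inverse of 9 mod 19 is 17 (since 9·17 = 153 = 8·19 + 1), so t ≡ 17·15 = 255 ≡ 8 (mod 19).
    Then x = 39 + 85·8 = 719, valid modulo lcm(85, 19) = 1615: x ≡ 719 (mod 1615).
  Combine with x ≡ 1 (mod 9); new modulus lcm = 14535.
    Write x = 719 + 1615·t and substitute into x ≡ 1 (mod 9): 1615·t ≡ 1 − 719 = -718 (mod 9).
    Reduce coefficients mod 9: 4·t ≡ 2 (mod 9).
    The inverse of 4 mod 9 is 7 (since 4·7 = 28 = 3·9 + 1), so t ≡ 7·2 = 14 ≡ 5 (mod 9).
    Then x = 719 + 1615·5 = 8794, valid modulo lcm(1615, 9) = 14535: x ≡ 8794 (mod 14535).
  Combine with x ≡ 7 (mod 16); new modulus lcm = 232560.
    Write x = 8794 + 14535·t and substitute into x ≡ 7 (mod 16): 14535·t ≡ 7 − 8794 = -8787 (mod 16).
    Reduce coefficients mod 16: 7·t ≡ 13 (mod 16).
    The inverse of 7 mod 16 is 7 (since 7·7 = 49 = 3·16 + 1), so t ≡ 7·13 = 91 ≡ 11 (mod 16).
    Then x = 8794 + 14535·11 = 168679, valid modulo lcm(14535, 16) = 232560: x ≡ 168679 (mod 232560).
Verify against each original: 168679 mod 5 = 4, 168679 mod 17 = 5, 168679 mod 19 = 16, 168679 mod 9 = 1, 168679 mod 16 = 7.

x ≡ 168679 (mod 232560).


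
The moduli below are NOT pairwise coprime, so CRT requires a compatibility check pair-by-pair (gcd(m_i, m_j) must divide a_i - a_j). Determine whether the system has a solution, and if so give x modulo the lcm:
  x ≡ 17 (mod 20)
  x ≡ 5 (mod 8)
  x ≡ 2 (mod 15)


Moduli 20, 8, 15 are not pairwise coprime, so CRT works modulo lcm(m_i) when all pairwise compatibility conditions hold.
Pairwise compatibility: gcd(m_i, m_j) must divide a_i - a_j for every pair.
Merge one congruence at a time:
  Start: x ≡ 17 (mod 20).
  Combine with x ≡ 5 (mod 8): gcd(20, 8) = 4; 5 - 17 = -12, which IS divisible by 4, so compatible.
    Write x = 17 + 20·t and substitute into x ≡ 5 (mod 8): 20·t ≡ 5 − 17 = -12 (mod 8).
    Divide the congruence (and modulus) by g = 4: 5·t ≡ -3 (mod 2).
    Reduce coefficients mod 2: 1·t ≡ 1 (mod 2).
    So t ≡ 1 (mod 2).
    Then x = 17 + 20·1 = 37, valid modulo lcm(20, 8) = 40: x ≡ 37 (mod 40).
  Combine with x ≡ 2 (mod 15): gcd(40, 15) = 5; 2 - 37 = -35, which IS divisible by 5, so compatible.
    Write x = 37 + 40·t and substitute into x ≡ 2 (mod 15): 40·t ≡ 2 − 37 = -35 (mod 15).
    Divide the congruence (and modulus) by g = 5: 8·t ≡ -7 (mod 3).
    Reduce coefficients mod 3: 2·t ≡ 2 (mod 3).
    The inverse of 2 mod 3 is 2 (since 2·2 = 4 = 1·3 + 1), so t ≡ 2·2 = 4 ≡ 1 (mod 3).
    Then x = 37 + 40·1 = 77, valid modulo lcm(40, 15) = 120: x ≡ 77 (mod 120).
Verify: 77 mod 20 = 17, 77 mod 8 = 5, 77 mod 15 = 2.

x ≡ 77 (mod 120).


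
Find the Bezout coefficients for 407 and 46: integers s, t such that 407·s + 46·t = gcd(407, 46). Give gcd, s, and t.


Euclidean algorithm on (407, 46) — divide until remainder is 0:
  407 = 8 · 46 + 39
  46 = 1 · 39 + 7
  39 = 5 · 7 + 4
  7 = 1 · 4 + 3
  4 = 1 · 3 + 1
  3 = 3 · 1 + 0
gcd(407, 46) = 1.
Track Bezout coefficients alongside the remainders: start with r₀ = 407 = a·1 + b·0 (s = 1, t = 0) and r₁ = 46 = a·0 + b·1 (s = 0, t = 1); each new remainder r_{k+1} = r_{k-1} − q_k·r_k inherits s_{k+1} = s_{k-1} − q_k·s_k, t_{k+1} = t_{k-1} − q_k·t_k, so r_k = a·s_k + b·t_k at every step:
  q = 8: r = 39, s = 1 − 8·0 = 1, t = 0 − 8·1 = -8  (check: 407·1 + 46·(-8) = 39)
  q = 1: r = 7, s = 0 − 1·1 = -1, t = 1 − 1·(-8) = 9  (check: 407·(-1) + 46·9 = 7)
  q = 5: r = 4, s = 1 − 5·(-1) = 6, t = -8 − 5·9 = -53  (check: 407·6 + 46·(-53) = 4)
  q = 1: r = 3, s = -1 − 1·6 = -7, t = 9 − 1·(-53) = 62  (check: 407·(-7) + 46·62 = 3)
  q = 1: r = 1, s = 6 − 1·(-7) = 13, t = -53 − 1·62 = -115  (check: 407·13 + 46·(-115) = 1)
The row with r = 1 (the gcd) gives the Bezout coefficients s = 13, t = -115.
Result: 407 · (13) + 46 · (-115) = 1.

gcd(407, 46) = 1; s = 13, t = -115 (check: 407·13 + 46·(-115) = 1).


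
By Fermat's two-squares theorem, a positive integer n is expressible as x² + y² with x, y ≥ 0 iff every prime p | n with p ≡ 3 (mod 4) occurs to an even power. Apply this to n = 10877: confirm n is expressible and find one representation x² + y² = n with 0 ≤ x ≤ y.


Step 1: Factor n = 10877 = 73 · 149.
Step 2: Check the mod-4 condition on each prime factor: 73 ≡ 1 (mod 4), exponent 1; 149 ≡ 1 (mod 4), exponent 1.
All primes ≡ 3 (mod 4) appear to even exponent (or don't appear), so by the two-squares theorem n IS expressible as a sum of two squares.
Step 3: Build a representation. Here n = 73 · 149 is a product of primes ≡ 1 (mod 4). Each prime p ≡ 1 (mod 4) is itself a sum of two squares; find a² by testing p − a² for a perfect square:
  73: 73 − 1² = 72, 73 − 2² = 69, 73 − 3² = 64 = 8² ⇒ 73 = 3² + 8².
  149: 149 − 1² = 148, 149 − 2² = 145, 149 − 3² = 140, 149 − 4² = 133, 149 − 5² = 124, 149 − 6² = 113, 149 − 7² = 100 = 10² ⇒ 149 = 7² + 10².
  Combine using the Brahmagupta–Fibonacci identity (a² + b²)(c² + d²) = (ac − bd)² + (ad + bc)² = (ac + bd)² + (ad − bc)²:
  73 · 149 = 10877: from (3² + 8²)(7² + 10²), take (3·7 − 8·10, 3·10 + 8·7) = (21 − 80, 30 + 56) = (-59, 86); dropping signs (only squares matter) gives (59, 86); check 59² + 86² = 3481 + 7396 = 10877 ✓.
Step 4: Order so x ≤ y and verify: 59² + 86² = 3481 + 7396 = 10877 = n. ✓

n = 10877 = 59² + 86² (one valid representation with x ≤ y).


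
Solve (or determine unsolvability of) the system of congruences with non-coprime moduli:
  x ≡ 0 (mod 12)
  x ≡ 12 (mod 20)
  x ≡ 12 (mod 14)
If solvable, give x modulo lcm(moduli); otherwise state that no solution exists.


Moduli 12, 20, 14 are not pairwise coprime, so CRT works modulo lcm(m_i) when all pairwise compatibility conditions hold.
Pairwise compatibility: gcd(m_i, m_j) must divide a_i - a_j for every pair.
Merge one congruence at a time:
  Start: x ≡ 0 (mod 12).
  Combine with x ≡ 12 (mod 20): gcd(12, 20) = 4; 12 - 0 = 12, which IS divisible by 4, so compatible.
    Write x = 0 + 12·t and substitute into x ≡ 12 (mod 20): 12·t ≡ 12 − 0 = 12 (mod 20).
    Divide the congruence (and modulus) by g = 4: 3·t ≡ 3 (mod 5).
    The inverse of 3 mod 5 is 2 (since 3·2 = 6 = 1·5 + 1), so t ≡ 2·3 = 6 ≡ 1 (mod 5).
    Then x = 0 + 12·1 = 12, valid modulo lcm(12, 20) = 60: x ≡ 12 (mod 60).
  Combine with x ≡ 12 (mod 14): gcd(60, 14) = 2; 12 - 12 = 0, which IS divisible by 2, so compatible.
    Write x = 12 + 60·t and substitute into x ≡ 12 (mod 14): 60·t ≡ 12 − 12 = 0 (mod 14).
    Divide the congruence (and modulus) by g = 2: 30·t ≡ 0 (mod 7).
    Reduce coefficients mod 7: 2·t ≡ 0 (mod 7).
    The inverse of 2 mod 7 is 4 (since 2·4 = 8 = 1·7 + 1), so t ≡ 4·0 = 0 ≡ 0 (mod 7).
    Then x = 12 + 60·0 = 12, valid modulo lcm(60, 14) = 420: x ≡ 12 (mod 420).
Verify: 12 mod 12 = 0, 12 mod 20 = 12, 12 mod 14 = 12.

x ≡ 12 (mod 420).


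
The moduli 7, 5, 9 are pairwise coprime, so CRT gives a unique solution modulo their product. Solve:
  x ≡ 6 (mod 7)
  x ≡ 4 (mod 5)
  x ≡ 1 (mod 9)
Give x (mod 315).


Moduli 7, 5, 9 are pairwise coprime; by CRT there is a unique solution modulo M = 7 · 5 · 9 = 315.
Solve pairwise, accumulating the modulus:
  Start with x ≡ 6 (mod 7).
  Combine with x ≡ 4 (mod 5): since gcd(7, 5) = 1, we get a unique residue mod 35.
    Write x = 6 + 7·t and substitute into x ≡ 4 (mod 5): 7·t ≡ 4 − 6 = -2 (mod 5).
    Reduce coefficients mod 5: 2·t ≡ 3 (mod 5).
    The inverse of 2 mod 5 is 3 (since 2·3 = 6 = 1·5 + 1), so t ≡ 3·3 = 9 ≡ 4 (mod 5).
    Then x = 6 + 7·4 = 34, valid modulo lcm(7, 5) = 35: x ≡ 34 (mod 35).
  Combine with x ≡ 1 (mod 9): since gcd(35, 9) = 1, we get a unique residue mod 315.
    Write x = 34 + 35·t and substitute into x ≡ 1 (mod 9): 35·t ≡ 1 − 34 = -33 (mod 9).
    Reduce coefficients mod 9: 8·t ≡ 3 (mod 9).
    The inverse of 8 mod 9 is 8 (since 8·8 = 64 = 7·9 + 1), so t ≡ 8·3 = 24 ≡ 6 (mod 9).
    Then x = 34 + 35·6 = 244, valid modulo lcm(35, 9) = 315: x ≡ 244 (mod 315).
Verify: 244 mod 7 = 6 ✓, 244 mod 5 = 4 ✓, 244 mod 9 = 1 ✓.

x ≡ 244 (mod 315).


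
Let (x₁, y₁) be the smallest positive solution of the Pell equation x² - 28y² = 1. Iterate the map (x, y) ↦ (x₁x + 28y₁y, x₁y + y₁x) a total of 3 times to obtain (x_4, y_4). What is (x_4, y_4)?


Step 1: Find the fundamental solution (x₁, y₁) of x² - 28y² = 1.
  Expand √28 as a continued fraction. a₀ = ⌊√28⌋ = 5; iterate m_{k+1} = d_k·a_k − m_k, d_{k+1} = (28 − m_{k+1}²)/d_k, a_{k+1} = ⌊(a₀ + m_{k+1})/d_{k+1}⌋ (starting m₀ = 0, d₀ = 1), with convergents p_k = a_k·p_{k-1} + p_{k-2}, q_k = a_k·q_{k-1} + q_{k-2} (p₋₁ = 1, q₋₁ = 0):
  k = 0: a₀ = 5; p₀/q₀ = 5/1; p₀² − 28·q₀² = 25 − 28 = -3.
  k = 1: m = 5, d = 3, a = ⌊(5 + 5)/3⌋ = 3; p/q = (3·5 + 1)/(3·1 + 0) = 16/3; p² − 28·q² = 256 − 252 = 4.
  k = 2: m = 4, d = 4, a = ⌊(5 + 4)/4⌋ = 2; p/q = (2·16 + 5)/(2·3 + 1) = 37/7; p² − 28·q² = 1369 − 1372 = -3.
  k = 3: m = 4, d = 3, a = ⌊(5 + 4)/3⌋ = 3; p/q = (3·37 + 16)/(3·7 + 3) = 127/24; p² − 28·q² = 16129 − 16128 = 1.
  The first convergent with p² − 28·q² = 1 gives the fundamental solution (x₁, y₁) = (127, 24).
Step 2: Apply the recurrence (x_{n+1}, y_{n+1}) = (x₁x_n + 28y₁y_n, x₁y_n + y₁x_n) repeatedly.
  From (x_1, y_1) = (127, 24): x_2 = 127·127 + 28·24·24 = 32257; y_2 = 127·24 + 24·127 = 6096.
  From (x_2, y_2) = (32257, 6096): x_3 = 127·32257 + 28·24·6096 = 8193151; y_3 = 127·6096 + 24·32257 = 1548360.
  From (x_3, y_3) = (8193151, 1548360): x_4 = 127·8193151 + 28·24·1548360 = 2081028097; y_4 = 127·1548360 + 24·8193151 = 393277344.
Step 3: Verify x_4² - 28·y_4² = 4330677940503441409 - 4330677940503441408 = 1 (should be 1). ✓

(x_1, y_1) = (127, 24); (x_4, y_4) = (2081028097, 393277344).


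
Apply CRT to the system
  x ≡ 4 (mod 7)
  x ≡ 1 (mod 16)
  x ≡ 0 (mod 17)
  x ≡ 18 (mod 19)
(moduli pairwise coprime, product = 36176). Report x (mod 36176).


Product of moduli M = 7 · 16 · 17 · 19 = 36176.
Merge one congruence at a time:
  Start: x ≡ 4 (mod 7).
  Combine with x ≡ 1 (mod 16); new modulus lcm = 112.
    Write x = 4 + 7·t and substitute into x ≡ 1 (mod 16): 7·t ≡ 1 − 4 = -3 (mod 16).
    Reduce coefficients mod 16: 7·t ≡ 13 (mod 16).
    The inverse of 7 mod 16 is 7 (since 7·7 = 49 = 3·16 + 1), so t ≡ 7·13 = 91 ≡ 11 (mod 16).
    Then x = 4 + 7·11 = 81, valid modulo lcm(7, 16) = 112: x ≡ 81 (mod 112).
  Combine with x ≡ 0 (mod 17); new modulus lcm = 1904.
    Write x = 81 + 112·t and substitute into x ≡ 0 (mod 17): 112·t ≡ 0 − 81 = -81 (mod 17).
    Reduce coefficients mod 17: 10·t ≡ 4 (mod 17).
    The inverse of 10 mod 17 is 12 (since 10·12 = 120 = 7·17 + 1), so t ≡ 12·4 = 48 ≡ 14 (mod 17).
    Then x = 81 + 112·14 = 1649, valid modulo lcm(112, 17) = 1904: x ≡ 1649 (mod 1904).
  Combine with x ≡ 18 (mod 19); new modulus lcm = 36176.
    Write x = 1649 + 1904·t and substitute into x ≡ 18 (mod 19): 1904·t ≡ 18 − 1649 = -1631 (mod 19).
    Reduce coefficients mod 19: 4·t ≡ 3 (mod 19).
    The inverse of 4 mod 19 is 5 (since 4·5 = 20 = 1·19 + 1), so t ≡ 5·3 = 15 ≡ 15 (mod 19).
    Then x = 1649 + 1904·15 = 30209, valid modulo lcm(1904, 19) = 36176: x ≡ 30209 (mod 36176).
Verify against each original: 30209 mod 7 = 4, 30209 mod 16 = 1, 30209 mod 17 = 0, 30209 mod 19 = 18.

x ≡ 30209 (mod 36176).


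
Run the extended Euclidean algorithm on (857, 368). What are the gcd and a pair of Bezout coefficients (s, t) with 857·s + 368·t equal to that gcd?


Euclidean algorithm on (857, 368) — divide until remainder is 0:
  857 = 2 · 368 + 121
  368 = 3 · 121 + 5
  121 = 24 · 5 + 1
  5 = 5 · 1 + 0
gcd(857, 368) = 1.
Track Bezout coefficients alongside the remainders: start with r₀ = 857 = a·1 + b·0 (s = 1, t = 0) and r₁ = 368 = a·0 + b·1 (s = 0, t = 1); each new remainder r_{k+1} = r_{k-1} − q_k·r_k inherits s_{k+1} = s_{k-1} − q_k·s_k, t_{k+1} = t_{k-1} − q_k·t_k, so r_k = a·s_k + b·t_k at every step:
  q = 2: r = 121, s = 1 − 2·0 = 1, t = 0 − 2·1 = -2  (check: 857·1 + 368·(-2) = 121)
  q = 3: r = 5, s = 0 − 3·1 = -3, t = 1 − 3·(-2) = 7  (check: 857·(-3) + 368·7 = 5)
  q = 24: r = 1, s = 1 − 24·(-3) = 73, t = -2 − 24·7 = -170  (check: 857·73 + 368·(-170) = 1)
The row with r = 1 (the gcd) gives the Bezout coefficients s = 73, t = -170.
Result: 857 · (73) + 368 · (-170) = 1.

gcd(857, 368) = 1; s = 73, t = -170 (check: 857·73 + 368·(-170) = 1).


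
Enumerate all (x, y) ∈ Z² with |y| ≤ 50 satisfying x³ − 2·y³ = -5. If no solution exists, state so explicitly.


The equation is x³ - 2y³ = -5. For fixed y, x³ = 2·y³ − 5, so a solution requires the RHS to be a perfect cube.
Strategy: iterate y from -50 to 50, compute RHS = 2·y³ − 5, and check whether it is a (positive or negative) perfect cube.
Check small values of y:
  y = 0: RHS = -5 is not a perfect cube.
  y = 1: RHS = -3 is not a perfect cube.
  y = -1: RHS = -7 is not a perfect cube.
  y = 2: RHS = 11 is not a perfect cube.
  y = -2: RHS = -21 is not a perfect cube.
  y = 3: RHS = 49 is not a perfect cube.
  y = -3: RHS = -59 is not a perfect cube.
Continuing the search up to |y| = 50 finds no solutions either.
No (x, y) in the scanned range satisfies the equation.

No integer solutions with |y| ≤ 50.


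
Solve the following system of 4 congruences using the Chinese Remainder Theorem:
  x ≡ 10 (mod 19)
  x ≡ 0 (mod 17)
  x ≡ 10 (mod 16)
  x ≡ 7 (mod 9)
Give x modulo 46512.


Product of moduli M = 19 · 17 · 16 · 9 = 46512.
Merge one congruence at a time:
  Start: x ≡ 10 (mod 19).
  Combine with x ≡ 0 (mod 17); new modulus lcm = 323.
    Write x = 10 + 19·t and substitute into x ≡ 0 (mod 17): 19·t ≡ 0 − 10 = -10 (mod 17).
    Reduce coefficients mod 17: 2·t ≡ 7 (mod 17).
    The inverse of 2 mod 17 is 9 (since 2·9 = 18 = 1·17 + 1), so t ≡ 9·7 = 63 ≡ 12 (mod 17).
    Then x = 10 + 19·12 = 238, valid modulo lcm(19, 17) = 323: x ≡ 238 (mod 323).
  Combine with x ≡ 10 (mod 16); new modulus lcm = 5168.
    Write x = 238 + 323·t and substitute into x ≡ 10 (mod 16): 323·t ≡ 10 − 238 = -228 (mod 16).
    Reduce coefficients mod 16: 3·t ≡ 12 (mod 16).
    The inverse of 3 mod 16 is 11 (since 3·11 = 33 = 2·16 + 1), so t ≡ 11·12 = 132 ≡ 4 (mod 16).
    Then x = 238 + 323·4 = 1530, valid modulo lcm(323, 16) = 5168: x ≡ 1530 (mod 5168).
  Combine with x ≡ 7 (mod 9); new modulus lcm = 46512.
    Write x = 1530 + 5168·t and substitute into x ≡ 7 (mod 9): 5168·t ≡ 7 − 1530 = -1523 (mod 9).
    Reduce coefficients mod 9: 2·t ≡ 7 (mod 9).
    The inverse of 2 mod 9 is 5 (since 2·5 = 10 = 1·9 + 1), so t ≡ 5·7 = 35 ≡ 8 (mod 9).
    Then x = 1530 + 5168·8 = 42874, valid modulo lcm(5168, 9) = 46512: x ≡ 42874 (mod 46512).
Verify against each original: 42874 mod 19 = 10, 42874 mod 17 = 0, 42874 mod 16 = 10, 42874 mod 9 = 7.

x ≡ 42874 (mod 46512).


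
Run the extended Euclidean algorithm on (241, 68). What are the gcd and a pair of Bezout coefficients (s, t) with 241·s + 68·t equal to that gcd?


Euclidean algorithm on (241, 68) — divide until remainder is 0:
  241 = 3 · 68 + 37
  68 = 1 · 37 + 31
  37 = 1 · 31 + 6
  31 = 5 · 6 + 1
  6 = 6 · 1 + 0
gcd(241, 68) = 1.
Track Bezout coefficients alongside the remainders: start with r₀ = 241 = a·1 + b·0 (s = 1, t = 0) and r₁ = 68 = a·0 + b·1 (s = 0, t = 1); each new remainder r_{k+1} = r_{k-1} − q_k·r_k inherits s_{k+1} = s_{k-1} − q_k·s_k, t_{k+1} = t_{k-1} − q_k·t_k, so r_k = a·s_k + b·t_k at every step:
  q = 3: r = 37, s = 1 − 3·0 = 1, t = 0 − 3·1 = -3  (check: 241·1 + 68·(-3) = 37)
  q = 1: r = 31, s = 0 − 1·1 = -1, t = 1 − 1·(-3) = 4  (check: 241·(-1) + 68·4 = 31)
  q = 1: r = 6, s = 1 − 1·(-1) = 2, t = -3 − 1·4 = -7  (check: 241·2 + 68·(-7) = 6)
  q = 5: r = 1, s = -1 − 5·2 = -11, t = 4 − 5·(-7) = 39  (check: 241·(-11) + 68·39 = 1)
The row with r = 1 (the gcd) gives the Bezout coefficients s = -11, t = 39.
Result: 241 · (-11) + 68 · (39) = 1.

gcd(241, 68) = 1; s = -11, t = 39 (check: 241·(-11) + 68·39 = 1).


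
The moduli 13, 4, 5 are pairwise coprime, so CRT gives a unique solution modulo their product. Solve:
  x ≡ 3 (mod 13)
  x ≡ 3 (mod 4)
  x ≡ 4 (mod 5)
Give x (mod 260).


Moduli 13, 4, 5 are pairwise coprime; by CRT there is a unique solution modulo M = 13 · 4 · 5 = 260.
Solve pairwise, accumulating the modulus:
  Start with x ≡ 3 (mod 13).
  Combine with x ≡ 3 (mod 4): since gcd(13, 4) = 1, we get a unique residue mod 52.
    Write x = 3 + 13·t and substitute into x ≡ 3 (mod 4): 13·t ≡ 3 − 3 = 0 (mod 4).
    Reduce coefficients mod 4: 1·t ≡ 0 (mod 4).
    So t ≡ 0 (mod 4).
    Then x = 3 + 13·0 = 3, valid modulo lcm(13, 4) = 52: x ≡ 3 (mod 52).
  Combine with x ≡ 4 (mod 5): since gcd(52, 5) = 1, we get a unique residue mod 260.
    Write x = 3 + 52·t and substitute into x ≡ 4 (mod 5): 52·t ≡ 4 − 3 = 1 (mod 5).
    Reduce coefficients mod 5: 2·t ≡ 1 (mod 5).
    The inverse of 2 mod 5 is 3 (since 2·3 = 6 = 1·5 + 1), so t ≡ 3·1 = 3 ≡ 3 (mod 5).
    Then x = 3 + 52·3 = 159, valid modulo lcm(52, 5) = 260: x ≡ 159 (mod 260).
Verify: 159 mod 13 = 3 ✓, 159 mod 4 = 3 ✓, 159 mod 5 = 4 ✓.

x ≡ 159 (mod 260).


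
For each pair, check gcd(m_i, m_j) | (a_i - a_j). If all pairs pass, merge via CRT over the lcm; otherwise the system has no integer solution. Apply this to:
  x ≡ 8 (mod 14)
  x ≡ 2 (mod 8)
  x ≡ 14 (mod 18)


Moduli 14, 8, 18 are not pairwise coprime, so CRT works modulo lcm(m_i) when all pairwise compatibility conditions hold.
Pairwise compatibility: gcd(m_i, m_j) must divide a_i - a_j for every pair.
Merge one congruence at a time:
  Start: x ≡ 8 (mod 14).
  Combine with x ≡ 2 (mod 8): gcd(14, 8) = 2; 2 - 8 = -6, which IS divisible by 2, so compatible.
    Write x = 8 + 14·t and substitute into x ≡ 2 (mod 8): 14·t ≡ 2 − 8 = -6 (mod 8).
    Divide the congruence (and modulus) by g = 2: 7·t ≡ -3 (mod 4).
    Reduce coefficients mod 4: 3·t ≡ 1 (mod 4).
    The inverse of 3 mod 4 is 3 (since 3·3 = 9 = 2·4 + 1), so t ≡ 3·1 = 3 ≡ 3 (mod 4).
    Then x = 8 + 14·3 = 50, valid modulo lcm(14, 8) = 56: x ≡ 50 (mod 56).
  Combine with x ≡ 14 (mod 18): gcd(56, 18) = 2; 14 - 50 = -36, which IS divisible by 2, so compatible.
    Write x = 50 + 56·t and substitute into x ≡ 14 (mod 18): 56·t ≡ 14 − 50 = -36 (mod 18).
    Divide the congruence (and modulus) by g = 2: 28·t ≡ -18 (mod 9).
    Reduce coefficients mod 9: 1·t ≡ 0 (mod 9).
    So t ≡ 0 (mod 9).
    Then x = 50 + 56·0 = 50, valid modulo lcm(56, 18) = 504: x ≡ 50 (mod 504).
Verify: 50 mod 14 = 8, 50 mod 8 = 2, 50 mod 18 = 14.

x ≡ 50 (mod 504).


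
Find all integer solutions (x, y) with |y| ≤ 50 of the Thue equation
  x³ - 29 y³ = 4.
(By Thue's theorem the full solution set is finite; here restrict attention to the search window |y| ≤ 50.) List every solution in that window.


The equation is x³ - 29y³ = 4. For fixed y, x³ = 29·y³ + 4, so a solution requires the RHS to be a perfect cube.
Strategy: iterate y from -50 to 50, compute RHS = 29·y³ + 4, and check whether it is a (positive or negative) perfect cube.
Check small values of y:
  y = 0: RHS = 4 is not a perfect cube.
  y = 1: RHS = 33 is not a perfect cube.
  y = -1: RHS = -25 is not a perfect cube.
  y = 2: RHS = 236 is not a perfect cube.
  y = -2: RHS = -228 is not a perfect cube.
  y = 3: RHS = 787 is not a perfect cube.
  y = -3: RHS = -779 is not a perfect cube.
Continuing the search up to |y| = 50 finds no solutions either.
No (x, y) in the scanned range satisfies the equation.

No integer solutions with |y| ≤ 50.


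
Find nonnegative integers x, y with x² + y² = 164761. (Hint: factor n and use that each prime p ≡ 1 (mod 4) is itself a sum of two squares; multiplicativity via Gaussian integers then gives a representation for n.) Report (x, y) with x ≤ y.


Step 1: Factor n = 164761 = 37 · 61 · 73.
Step 2: Check the mod-4 condition on each prime factor: 37 ≡ 1 (mod 4), exponent 1; 61 ≡ 1 (mod 4), exponent 1; 73 ≡ 1 (mod 4), exponent 1.
All primes ≡ 3 (mod 4) appear to even exponent (or don't appear), so by the two-squares theorem n IS expressible as a sum of two squares.
Step 3: Build a representation. Here n = 37 · 61 · 73 is a product of primes ≡ 1 (mod 4). Each prime p ≡ 1 (mod 4) is itself a sum of two squares; find a² by testing p − a² for a perfect square:
  37: 37 − 1² = 36 = 6² ⇒ 37 = 1² + 6².
  61: 61 − 1² = 60, 61 − 2² = 57, 61 − 3² = 52, 61 − 4² = 45, 61 − 5² = 36 = 6² ⇒ 61 = 5² + 6².
  73: 73 − 1² = 72, 73 − 2² = 69, 73 − 3² = 64 = 8² ⇒ 73 = 3² + 8².
  Combine using the Brahmagupta–Fibonacci identity (a² + b²)(c² + d²) = (ac − bd)² + (ad + bc)² = (ac + bd)² + (ad − bc)²:
  37 · 61 = 2257: from (1² + 6²)(5² + 6²), take (1·5 − 6·6, 1·6 + 6·5) = (5 − 36, 6 + 30) = (-31, 36); dropping signs (only squares matter) gives (31, 36); check 31² + 36² = 961 + 1296 = 2257 ✓.
  2257 · 73 = 164761: from (31² + 36²)(3² + 8²), take (31·3 − 36·8, 31·8 + 36·3) = (93 − 288, 248 + 108) = (-195, 356); dropping signs (only squares matter) gives (195, 356); check 195² + 356² = 38025 + 126736 = 164761 ✓.
Step 4: Order so x ≤ y and verify: 195² + 356² = 38025 + 126736 = 164761 = n. ✓

n = 164761 = 195² + 356² (one valid representation with x ≤ y).
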